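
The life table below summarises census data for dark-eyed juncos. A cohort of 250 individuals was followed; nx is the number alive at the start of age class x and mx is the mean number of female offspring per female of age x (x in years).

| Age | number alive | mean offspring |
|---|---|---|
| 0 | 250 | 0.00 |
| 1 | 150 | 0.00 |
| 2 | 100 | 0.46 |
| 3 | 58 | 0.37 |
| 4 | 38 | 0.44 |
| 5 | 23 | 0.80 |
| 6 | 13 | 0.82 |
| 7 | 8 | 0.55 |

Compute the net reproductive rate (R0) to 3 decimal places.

lx = nx/n0 = nx/250: 1, 0.6, 0.4, 0.232, 0.152, 0.092, 0.052, 0.032
lx·mx by age: 0, 0, 0.184, 0.08584, 0.06688, 0.0736, 0.04264, 0.0176
R0 = Σ lx·mx = 0.47056 → 0.471

0.471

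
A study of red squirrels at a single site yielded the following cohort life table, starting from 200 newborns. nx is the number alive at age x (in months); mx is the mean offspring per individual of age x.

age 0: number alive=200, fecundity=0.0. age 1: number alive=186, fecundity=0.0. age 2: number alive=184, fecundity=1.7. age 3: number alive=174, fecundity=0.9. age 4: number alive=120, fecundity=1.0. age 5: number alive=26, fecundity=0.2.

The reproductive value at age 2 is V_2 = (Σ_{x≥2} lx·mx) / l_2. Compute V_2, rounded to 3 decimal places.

3.232

lx = nx/n0 = nx/200: 1, 0.93, 0.92, 0.87, 0.6, 0.13
lx·mx for x ≥ 2: 1.564, 0.783, 0.6, 0.026 → sum = 2.973
V_2 = 2.973 / l_2 = 2.973 / 0.92 = 3.231522… → 3.232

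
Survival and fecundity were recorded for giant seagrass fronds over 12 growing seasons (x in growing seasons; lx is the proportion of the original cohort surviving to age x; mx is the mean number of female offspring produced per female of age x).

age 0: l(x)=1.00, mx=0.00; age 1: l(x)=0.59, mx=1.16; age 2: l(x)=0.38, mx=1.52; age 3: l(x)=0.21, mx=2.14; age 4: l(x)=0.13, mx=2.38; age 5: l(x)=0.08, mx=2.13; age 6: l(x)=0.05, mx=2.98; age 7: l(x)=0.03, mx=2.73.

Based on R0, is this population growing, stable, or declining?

growing

R0 = Σ lx·mx = 0 + 0.6844 + 0.5776 + 0.4494 + 0.3094 + 0.1704 + 0.149 + 0.0819 = 2.4221
R0 > 1, so the population is growing.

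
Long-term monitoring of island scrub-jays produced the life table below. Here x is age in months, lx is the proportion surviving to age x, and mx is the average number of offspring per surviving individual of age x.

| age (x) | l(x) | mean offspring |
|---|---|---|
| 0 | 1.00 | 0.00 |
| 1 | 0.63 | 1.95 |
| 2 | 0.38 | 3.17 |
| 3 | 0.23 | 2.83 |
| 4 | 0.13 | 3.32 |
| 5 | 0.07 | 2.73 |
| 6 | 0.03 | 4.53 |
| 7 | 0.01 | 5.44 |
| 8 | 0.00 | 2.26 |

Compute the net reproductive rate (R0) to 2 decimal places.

lx·mx by age: 0, 1.2285, 1.2046, 0.6509, 0.4316, 0.1911, 0.1359, 0.0544, 0
R0 = Σ lx·mx = 3.897 → 3.90

3.90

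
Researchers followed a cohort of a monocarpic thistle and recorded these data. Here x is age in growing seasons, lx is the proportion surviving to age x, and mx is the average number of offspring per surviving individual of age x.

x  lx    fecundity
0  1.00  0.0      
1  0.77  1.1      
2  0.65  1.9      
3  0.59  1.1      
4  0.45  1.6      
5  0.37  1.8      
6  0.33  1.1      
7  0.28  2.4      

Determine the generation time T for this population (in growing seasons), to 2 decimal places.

3.56

lx·mx: 0, 0.847, 1.235, 0.649, 0.72, 0.666, 0.363, 0.672 → R0 = 5.152
x·lx·mx: 0, 0.847, 2.47, 1.947, 2.88, 3.33, 2.178, 4.704 → Σ = 18.356
T = 18.356 / 5.152 = 3.562888… → 3.56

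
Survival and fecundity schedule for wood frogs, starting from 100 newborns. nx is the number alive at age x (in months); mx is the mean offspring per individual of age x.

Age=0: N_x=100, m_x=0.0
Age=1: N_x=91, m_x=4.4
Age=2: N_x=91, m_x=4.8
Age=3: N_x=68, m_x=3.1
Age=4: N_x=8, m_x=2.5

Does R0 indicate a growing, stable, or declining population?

lx = nx/n0 = nx/100: 1, 0.91, 0.91, 0.68, 0.08
R0 = Σ lx·mx = 0 + 4.004 + 4.368 + 2.108 + 0.2 = 10.68
R0 > 1, so the population is growing.

growing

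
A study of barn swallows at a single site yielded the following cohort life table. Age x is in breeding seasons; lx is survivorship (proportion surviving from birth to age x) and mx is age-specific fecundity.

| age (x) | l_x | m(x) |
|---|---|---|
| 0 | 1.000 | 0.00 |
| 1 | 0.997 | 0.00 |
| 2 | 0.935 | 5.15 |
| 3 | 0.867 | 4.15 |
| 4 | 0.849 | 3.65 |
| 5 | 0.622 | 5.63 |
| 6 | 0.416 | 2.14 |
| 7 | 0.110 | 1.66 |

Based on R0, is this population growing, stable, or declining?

growing

R0 = Σ lx·mx = 0 + 0 + 4.81525 + 3.59805 + 3.09885 + 3.50186 + 0.89024 + 0.1826 = 16.08685
R0 > 1, so the population is growing.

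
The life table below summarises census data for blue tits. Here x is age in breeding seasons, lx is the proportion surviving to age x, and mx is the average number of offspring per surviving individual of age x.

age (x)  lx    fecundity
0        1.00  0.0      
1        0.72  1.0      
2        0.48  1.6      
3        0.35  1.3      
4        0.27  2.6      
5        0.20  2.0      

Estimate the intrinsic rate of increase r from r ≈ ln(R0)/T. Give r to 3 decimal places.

R0 = Σ lx·mx = 0 + 0.72 + 0.768 + 0.455 + 0.702 + 0.4 = 3.045
Σ x·lx·mx = 8.429; T = 8.429/3.045 = 2.76814…
r ≈ ln(R0)/T = ln(3.045)/2.76814… = 0.40226… → 0.402

0.402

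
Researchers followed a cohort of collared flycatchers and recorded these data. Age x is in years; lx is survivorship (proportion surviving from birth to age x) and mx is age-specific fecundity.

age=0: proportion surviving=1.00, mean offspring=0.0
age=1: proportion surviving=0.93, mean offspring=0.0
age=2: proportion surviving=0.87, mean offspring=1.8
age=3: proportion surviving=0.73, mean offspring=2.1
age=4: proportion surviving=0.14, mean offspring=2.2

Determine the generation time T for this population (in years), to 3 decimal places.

lx·mx: 0, 0, 1.566, 1.533, 0.308 → R0 = 3.407
x·lx·mx: 0, 0, 3.132, 4.599, 1.232 → Σ = 8.963
T = 8.963 / 3.407 = 2.63076… → 2.631

2.631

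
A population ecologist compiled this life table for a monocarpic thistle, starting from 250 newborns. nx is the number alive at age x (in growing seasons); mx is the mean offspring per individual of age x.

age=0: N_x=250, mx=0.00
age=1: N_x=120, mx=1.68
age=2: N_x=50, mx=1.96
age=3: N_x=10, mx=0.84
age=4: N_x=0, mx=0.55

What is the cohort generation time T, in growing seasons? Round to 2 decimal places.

1.37

lx = nx/n0 = nx/250: 1, 0.48, 0.2, 0.04, 0
lx·mx: 0, 0.8064, 0.392, 0.0336, 0 → R0 = 1.232
x·lx·mx: 0, 0.8064, 0.784, 0.1008, 0 → Σ = 1.6912
T = 1.6912 / 1.232 = 1.372727… → 1.37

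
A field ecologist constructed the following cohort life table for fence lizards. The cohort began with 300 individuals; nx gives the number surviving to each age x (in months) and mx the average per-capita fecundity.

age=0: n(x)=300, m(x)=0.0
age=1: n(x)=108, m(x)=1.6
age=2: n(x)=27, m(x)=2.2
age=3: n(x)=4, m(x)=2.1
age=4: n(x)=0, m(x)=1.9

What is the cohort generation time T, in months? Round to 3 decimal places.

1.317

lx = nx/n0 = nx/300: 1, 0.36, 0.09, 0.01333…, 0
lx·mx: 0, 0.576, 0.198, 0.028…, 0 → R0 = 0.802…
x·lx·mx: 0, 0.576, 0.396, 0.084…, 0 → Σ = 1.056…
T = 1.056… / 0.802… = 1.316708… → 1.317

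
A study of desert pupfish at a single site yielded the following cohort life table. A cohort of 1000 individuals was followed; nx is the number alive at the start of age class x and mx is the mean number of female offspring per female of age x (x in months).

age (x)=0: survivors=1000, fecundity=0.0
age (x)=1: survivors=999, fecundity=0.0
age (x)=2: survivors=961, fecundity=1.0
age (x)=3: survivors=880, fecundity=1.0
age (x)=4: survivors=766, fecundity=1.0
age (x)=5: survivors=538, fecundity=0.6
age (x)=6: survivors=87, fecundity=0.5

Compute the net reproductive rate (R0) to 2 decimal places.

2.97

lx = nx/n0 = nx/1000: 1, 0.999, 0.961, 0.88, 0.766, 0.538, 0.087
lx·mx by age: 0, 0, 0.961, 0.88, 0.766, 0.3228, 0.0435
R0 = Σ lx·mx = 2.9733 → 2.97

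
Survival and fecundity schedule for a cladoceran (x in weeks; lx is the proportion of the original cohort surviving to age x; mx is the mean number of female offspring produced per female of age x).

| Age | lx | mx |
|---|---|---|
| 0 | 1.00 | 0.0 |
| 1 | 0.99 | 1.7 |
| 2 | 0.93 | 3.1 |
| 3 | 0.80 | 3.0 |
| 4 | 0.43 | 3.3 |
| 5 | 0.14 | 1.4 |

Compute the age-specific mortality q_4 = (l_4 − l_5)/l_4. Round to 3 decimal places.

0.674

q_4 = (l_4 − l_5) / l_4 = (0.43 − 0.14) / 0.43
     = 0.29 / 0.43 = 0.674419… → 0.674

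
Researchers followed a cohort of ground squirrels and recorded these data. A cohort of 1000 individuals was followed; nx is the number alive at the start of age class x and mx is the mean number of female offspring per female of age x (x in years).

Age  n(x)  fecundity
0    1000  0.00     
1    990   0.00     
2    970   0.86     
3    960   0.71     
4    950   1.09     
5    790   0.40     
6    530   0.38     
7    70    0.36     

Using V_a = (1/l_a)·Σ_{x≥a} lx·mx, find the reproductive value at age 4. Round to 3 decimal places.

1.661

lx = nx/n0 = nx/1000: 1, 0.99, 0.97, 0.96, 0.95, 0.79, 0.53, 0.07
lx·mx for x ≥ 4: 1.0355, 0.316, 0.2014, 0.0252 → sum = 1.5781
V_4 = 1.5781 / l_4 = 1.5781 / 0.95 = 1.661158… → 1.661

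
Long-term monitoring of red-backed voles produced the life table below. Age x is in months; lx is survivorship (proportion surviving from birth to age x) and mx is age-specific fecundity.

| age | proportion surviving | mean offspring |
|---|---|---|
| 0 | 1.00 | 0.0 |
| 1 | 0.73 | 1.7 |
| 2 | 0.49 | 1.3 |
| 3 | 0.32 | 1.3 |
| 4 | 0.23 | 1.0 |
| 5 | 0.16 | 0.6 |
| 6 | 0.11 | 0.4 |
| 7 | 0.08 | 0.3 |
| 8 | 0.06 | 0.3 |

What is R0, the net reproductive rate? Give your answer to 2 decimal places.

lx·mx by age: 0, 1.241, 0.637, 0.416, 0.23, 0.096, 0.044, 0.024, 0.018
R0 = Σ lx·mx = 2.706 → 2.71

2.71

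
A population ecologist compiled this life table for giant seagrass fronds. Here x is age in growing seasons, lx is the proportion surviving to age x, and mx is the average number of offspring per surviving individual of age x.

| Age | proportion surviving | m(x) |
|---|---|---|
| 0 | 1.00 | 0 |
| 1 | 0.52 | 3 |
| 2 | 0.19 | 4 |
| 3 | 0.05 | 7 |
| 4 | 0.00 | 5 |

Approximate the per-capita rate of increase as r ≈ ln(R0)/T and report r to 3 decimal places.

R0 = Σ lx·mx = 0 + 1.56 + 0.76 + 0.35 + 0 = 2.67
Σ x·lx·mx = 4.13; T = 4.13/2.67 = 1.54682…
r ≈ ln(R0)/T = ln(2.67)/1.54682… = 0.6349… → 0.635

0.635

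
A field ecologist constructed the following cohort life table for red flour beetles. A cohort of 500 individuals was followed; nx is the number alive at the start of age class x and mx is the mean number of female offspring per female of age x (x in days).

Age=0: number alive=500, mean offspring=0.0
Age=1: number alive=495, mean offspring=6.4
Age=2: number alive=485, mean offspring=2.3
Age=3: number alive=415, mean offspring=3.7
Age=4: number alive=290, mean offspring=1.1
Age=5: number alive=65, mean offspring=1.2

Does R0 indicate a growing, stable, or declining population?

growing

lx = nx/n0 = nx/500: 1, 0.99, 0.97, 0.83, 0.58, 0.13
R0 = Σ lx·mx = 0 + 6.336 + 2.231 + 3.071 + 0.638 + 0.156 = 12.432
R0 > 1, so the population is growing.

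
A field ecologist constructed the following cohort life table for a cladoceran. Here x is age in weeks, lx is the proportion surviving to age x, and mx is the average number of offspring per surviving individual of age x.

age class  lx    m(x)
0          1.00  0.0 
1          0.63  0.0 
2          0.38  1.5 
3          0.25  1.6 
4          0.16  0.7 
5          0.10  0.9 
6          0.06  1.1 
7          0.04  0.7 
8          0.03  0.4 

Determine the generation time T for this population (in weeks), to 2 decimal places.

3.07

lx·mx: 0, 0, 0.57, 0.4, 0.112, 0.09, 0.066, 0.028, 0.012 → R0 = 1.278
x·lx·mx: 0, 0, 1.14, 1.2, 0.448, 0.45, 0.396, 0.196, 0.096 → Σ = 3.926
T = 3.926 / 1.278 = 3.071987… → 3.07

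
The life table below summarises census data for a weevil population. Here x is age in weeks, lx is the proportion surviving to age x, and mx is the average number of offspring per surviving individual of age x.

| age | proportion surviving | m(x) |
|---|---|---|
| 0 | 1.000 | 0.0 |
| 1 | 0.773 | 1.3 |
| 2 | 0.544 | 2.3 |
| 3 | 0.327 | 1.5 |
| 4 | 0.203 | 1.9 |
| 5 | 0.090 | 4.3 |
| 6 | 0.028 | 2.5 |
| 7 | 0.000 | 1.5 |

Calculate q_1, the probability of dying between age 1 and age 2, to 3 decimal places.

q_1 = (l_1 − l_2) / l_1 = (0.773 − 0.544) / 0.773
     = 0.229 / 0.773 = 0.296248… → 0.296

0.296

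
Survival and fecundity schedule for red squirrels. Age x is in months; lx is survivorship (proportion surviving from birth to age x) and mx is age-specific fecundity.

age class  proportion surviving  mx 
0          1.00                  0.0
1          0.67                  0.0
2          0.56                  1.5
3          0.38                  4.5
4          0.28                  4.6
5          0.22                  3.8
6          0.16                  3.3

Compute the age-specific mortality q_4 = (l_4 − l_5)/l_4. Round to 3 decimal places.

q_4 = (l_4 − l_5) / l_4 = (0.28 − 0.22) / 0.28
     = 0.06 / 0.28 = 0.214286… → 0.214

0.214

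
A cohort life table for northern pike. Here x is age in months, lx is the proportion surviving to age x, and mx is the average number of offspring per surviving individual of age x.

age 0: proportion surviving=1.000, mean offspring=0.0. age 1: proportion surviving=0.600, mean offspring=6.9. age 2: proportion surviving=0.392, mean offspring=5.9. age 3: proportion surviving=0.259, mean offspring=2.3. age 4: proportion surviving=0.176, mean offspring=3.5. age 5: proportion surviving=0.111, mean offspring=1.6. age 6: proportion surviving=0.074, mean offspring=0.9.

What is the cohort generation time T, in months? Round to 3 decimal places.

lx·mx: 0, 4.14, 2.3128, 0.5957, 0.616, 0.1776, 0.0666 → R0 = 7.9087
x·lx·mx: 0, 4.14, 4.6256, 1.7871, 2.464, 0.888, 0.3996 → Σ = 14.3043
T = 14.3043 / 7.9087 = 1.808679… → 1.809

1.809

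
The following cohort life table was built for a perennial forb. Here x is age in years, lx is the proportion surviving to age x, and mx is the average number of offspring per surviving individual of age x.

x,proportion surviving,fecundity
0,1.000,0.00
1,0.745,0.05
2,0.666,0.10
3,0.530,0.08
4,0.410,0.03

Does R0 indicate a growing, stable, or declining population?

declining

R0 = Σ lx·mx = 0 + 0.03725 + 0.0666 + 0.0424 + 0.0123 = 0.15855
R0 < 1, so the population is declining.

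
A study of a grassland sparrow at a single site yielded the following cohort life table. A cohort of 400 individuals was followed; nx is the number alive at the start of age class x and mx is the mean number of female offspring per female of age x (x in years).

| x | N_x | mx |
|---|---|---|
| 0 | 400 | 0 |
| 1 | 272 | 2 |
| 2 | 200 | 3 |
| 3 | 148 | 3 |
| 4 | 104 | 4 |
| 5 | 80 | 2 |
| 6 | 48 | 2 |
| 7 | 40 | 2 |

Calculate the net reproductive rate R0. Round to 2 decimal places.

lx = nx/n0 = nx/400: 1, 0.68, 0.5, 0.37, 0.26, 0.2, 0.12, 0.1
lx·mx by age: 0, 1.36, 1.5, 1.11, 1.04, 0.4, 0.24, 0.2
R0 = Σ lx·mx = 5.85 → 5.85

5.85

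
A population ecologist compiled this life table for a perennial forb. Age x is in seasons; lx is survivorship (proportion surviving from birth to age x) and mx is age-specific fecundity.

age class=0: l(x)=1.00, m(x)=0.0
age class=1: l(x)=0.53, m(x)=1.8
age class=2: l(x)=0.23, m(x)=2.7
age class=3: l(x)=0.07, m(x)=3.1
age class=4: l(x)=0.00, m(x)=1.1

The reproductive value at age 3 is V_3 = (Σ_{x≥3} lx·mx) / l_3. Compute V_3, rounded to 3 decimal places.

3.100

lx·mx for x ≥ 3: 0.217, 0 → sum = 0.217
V_3 = 0.217 / l_3 = 0.217 / 0.07 = 3.1 → 3.100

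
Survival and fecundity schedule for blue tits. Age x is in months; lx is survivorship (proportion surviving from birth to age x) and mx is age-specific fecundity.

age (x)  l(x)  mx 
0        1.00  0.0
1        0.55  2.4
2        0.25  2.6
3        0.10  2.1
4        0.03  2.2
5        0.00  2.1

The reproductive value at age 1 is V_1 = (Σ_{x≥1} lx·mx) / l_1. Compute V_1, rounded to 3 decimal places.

lx·mx for x ≥ 1: 1.32, 0.65, 0.21, 0.066, 0 → sum = 2.246
V_1 = 2.246 / l_1 = 2.246 / 0.55 = 4.083636… → 4.084

4.084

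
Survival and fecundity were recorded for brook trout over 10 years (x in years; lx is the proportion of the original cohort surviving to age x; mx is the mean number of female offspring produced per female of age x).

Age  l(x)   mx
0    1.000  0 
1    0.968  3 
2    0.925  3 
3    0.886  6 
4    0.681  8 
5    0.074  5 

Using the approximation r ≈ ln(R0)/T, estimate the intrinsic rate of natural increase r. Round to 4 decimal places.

0.9876

R0 = Σ lx·mx = 0 + 2.904 + 2.775 + 5.316 + 5.448 + 0.37 = 16.813
Σ x·lx·mx = 48.044; T = 48.044/16.813 = 2.85755…
r ≈ ln(R0)/T = ln(16.813)/2.85755… = 0.987612… → 0.9876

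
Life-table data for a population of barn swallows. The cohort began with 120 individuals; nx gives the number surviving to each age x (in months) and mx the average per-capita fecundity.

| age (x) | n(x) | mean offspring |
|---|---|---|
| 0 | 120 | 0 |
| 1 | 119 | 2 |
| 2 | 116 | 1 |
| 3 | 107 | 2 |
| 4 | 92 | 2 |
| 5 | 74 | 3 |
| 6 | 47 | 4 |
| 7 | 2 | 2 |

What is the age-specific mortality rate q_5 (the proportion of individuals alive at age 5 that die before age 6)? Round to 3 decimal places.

0.365

lx = nx/n0 = nx/120: 1, 0.99167…, 0.96667…, 0.89167…, 0.76667…, 0.61667…, 0.39167…, 0.01667…
q_5 = (l_5 − l_6) / l_5 = (0.616667… − 0.391667…) / 0.616667…
     = 0.225… / 0.616667… = 0.364865… → 0.365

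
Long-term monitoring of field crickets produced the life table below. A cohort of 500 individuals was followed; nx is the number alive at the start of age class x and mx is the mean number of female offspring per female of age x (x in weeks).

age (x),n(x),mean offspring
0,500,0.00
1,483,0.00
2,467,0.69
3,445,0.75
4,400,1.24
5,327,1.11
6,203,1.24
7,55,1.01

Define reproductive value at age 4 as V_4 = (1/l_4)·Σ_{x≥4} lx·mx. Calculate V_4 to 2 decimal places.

lx = nx/n0 = nx/500: 1, 0.966, 0.934, 0.89, 0.8, 0.654, 0.406, 0.11
lx·mx for x ≥ 4: 0.992, 0.72594, 0.50344, 0.1111 → sum = 2.33248
V_4 = 2.33248 / l_4 = 2.33248 / 0.8 = 2.9156 → 2.92

2.92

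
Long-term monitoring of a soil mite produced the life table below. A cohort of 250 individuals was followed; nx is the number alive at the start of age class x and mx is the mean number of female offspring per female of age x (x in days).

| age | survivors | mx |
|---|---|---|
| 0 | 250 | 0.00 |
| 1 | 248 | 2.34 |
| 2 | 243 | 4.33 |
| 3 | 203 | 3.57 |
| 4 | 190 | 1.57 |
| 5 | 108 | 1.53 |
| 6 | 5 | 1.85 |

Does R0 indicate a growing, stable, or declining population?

lx = nx/n0 = nx/250: 1, 0.992, 0.972, 0.812, 0.76, 0.432, 0.02
R0 = Σ lx·mx = 0 + 2.32128 + 4.20876 + 2.89884 + 1.1932 + 0.66096 + 0.037 = 11.32004
R0 > 1, so the population is growing.

growing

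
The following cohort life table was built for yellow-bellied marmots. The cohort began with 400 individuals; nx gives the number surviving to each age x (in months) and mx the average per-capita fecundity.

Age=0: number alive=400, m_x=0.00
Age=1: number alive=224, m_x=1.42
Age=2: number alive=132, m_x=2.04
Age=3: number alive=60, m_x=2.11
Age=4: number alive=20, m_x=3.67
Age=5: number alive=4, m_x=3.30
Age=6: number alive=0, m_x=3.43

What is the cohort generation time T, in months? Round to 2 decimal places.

lx = nx/n0 = nx/400: 1, 0.56, 0.33, 0.15, 0.05, 0.01, 0
lx·mx: 0, 0.7952, 0.6732, 0.3165, 0.1835, 0.033, 0 → R0 = 2.0014
x·lx·mx: 0, 0.7952, 1.3464, 0.9495, 0.734, 0.165, 0 → Σ = 3.9901
T = 3.9901 / 2.0014 = 1.993654… → 1.99

1.99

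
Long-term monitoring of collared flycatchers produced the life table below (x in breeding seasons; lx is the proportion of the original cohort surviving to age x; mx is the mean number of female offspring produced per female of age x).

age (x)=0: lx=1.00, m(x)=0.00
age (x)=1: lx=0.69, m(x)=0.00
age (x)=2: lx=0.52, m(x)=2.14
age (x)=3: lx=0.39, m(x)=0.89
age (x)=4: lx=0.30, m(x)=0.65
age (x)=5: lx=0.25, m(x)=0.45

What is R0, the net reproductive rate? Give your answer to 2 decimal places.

1.77

lx·mx by age: 0, 0, 1.1128, 0.3471, 0.195, 0.1125
R0 = Σ lx·mx = 1.7674 → 1.77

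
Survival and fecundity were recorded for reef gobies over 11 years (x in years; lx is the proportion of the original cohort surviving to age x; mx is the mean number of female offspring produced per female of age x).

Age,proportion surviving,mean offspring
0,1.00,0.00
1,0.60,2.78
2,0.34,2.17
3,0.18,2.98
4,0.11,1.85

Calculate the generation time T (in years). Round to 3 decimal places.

1.770

lx·mx: 0, 1.668, 0.7378, 0.5364, 0.2035 → R0 = 3.1457
x·lx·mx: 0, 1.668, 1.4756, 1.6092, 0.814 → Σ = 5.5668
T = 5.5668 / 3.1457 = 1.769654… → 1.770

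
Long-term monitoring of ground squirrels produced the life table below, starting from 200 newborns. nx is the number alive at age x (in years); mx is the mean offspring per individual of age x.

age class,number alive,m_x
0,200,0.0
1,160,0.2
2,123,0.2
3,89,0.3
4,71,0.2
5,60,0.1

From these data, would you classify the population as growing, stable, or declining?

lx = nx/n0 = nx/200: 1, 0.8, 0.615, 0.445, 0.355, 0.3
R0 = Σ lx·mx = 0 + 0.16 + 0.123 + 0.1335 + 0.071 + 0.03 = 0.5175
R0 < 1, so the population is declining.

declining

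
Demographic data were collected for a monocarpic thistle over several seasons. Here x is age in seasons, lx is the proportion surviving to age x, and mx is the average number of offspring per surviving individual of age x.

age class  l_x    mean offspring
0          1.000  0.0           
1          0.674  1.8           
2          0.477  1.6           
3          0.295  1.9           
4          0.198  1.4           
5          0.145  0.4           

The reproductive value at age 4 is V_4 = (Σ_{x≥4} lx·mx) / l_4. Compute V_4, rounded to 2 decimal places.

lx·mx for x ≥ 4: 0.2772, 0.058 → sum = 0.3352
V_4 = 0.3352 / l_4 = 0.3352 / 0.198 = 1.692929… → 1.69

1.69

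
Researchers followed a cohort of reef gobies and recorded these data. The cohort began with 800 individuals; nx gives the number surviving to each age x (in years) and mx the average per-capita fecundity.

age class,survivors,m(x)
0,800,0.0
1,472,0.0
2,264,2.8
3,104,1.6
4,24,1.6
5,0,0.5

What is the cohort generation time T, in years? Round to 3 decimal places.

2.258

lx = nx/n0 = nx/800: 1, 0.59, 0.33, 0.13, 0.03, 0
lx·mx: 0, 0, 0.924, 0.208, 0.048, 0 → R0 = 1.18
x·lx·mx: 0, 0, 1.848, 0.624, 0.192, 0 → Σ = 2.664
T = 2.664 / 1.18 = 2.257627… → 2.258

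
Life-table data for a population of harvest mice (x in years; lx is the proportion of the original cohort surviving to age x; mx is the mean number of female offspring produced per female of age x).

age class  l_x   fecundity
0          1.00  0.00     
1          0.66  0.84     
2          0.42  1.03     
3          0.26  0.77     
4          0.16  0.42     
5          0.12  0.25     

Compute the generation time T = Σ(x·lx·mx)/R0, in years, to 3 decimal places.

1.899

lx·mx: 0, 0.5544, 0.4326, 0.2002, 0.0672, 0.03 → R0 = 1.2844
x·lx·mx: 0, 0.5544, 0.8652, 0.6006, 0.2688, 0.15 → Σ = 2.439
T = 2.439 / 1.2844 = 1.898941… → 1.899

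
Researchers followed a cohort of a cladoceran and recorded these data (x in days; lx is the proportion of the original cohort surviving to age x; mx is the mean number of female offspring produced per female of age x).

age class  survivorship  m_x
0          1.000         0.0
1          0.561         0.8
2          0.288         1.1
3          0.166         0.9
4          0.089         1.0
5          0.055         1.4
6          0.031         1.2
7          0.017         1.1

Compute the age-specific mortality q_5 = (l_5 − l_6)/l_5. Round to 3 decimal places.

0.436

q_5 = (l_5 − l_6) / l_5 = (0.055 − 0.031) / 0.055
     = 0.024 / 0.055 = 0.436364… → 0.436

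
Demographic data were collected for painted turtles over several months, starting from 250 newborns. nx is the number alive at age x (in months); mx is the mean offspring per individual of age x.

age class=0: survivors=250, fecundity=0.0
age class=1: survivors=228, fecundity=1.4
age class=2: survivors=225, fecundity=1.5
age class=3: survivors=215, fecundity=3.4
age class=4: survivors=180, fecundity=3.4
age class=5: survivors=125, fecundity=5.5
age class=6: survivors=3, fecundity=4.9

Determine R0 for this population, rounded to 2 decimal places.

lx = nx/n0 = nx/250: 1, 0.912, 0.9, 0.86, 0.72, 0.5, 0.012
lx·mx by age: 0, 1.2768, 1.35, 2.924, 2.448, 2.75, 0.0588
R0 = Σ lx·mx = 10.8076 → 10.81

10.81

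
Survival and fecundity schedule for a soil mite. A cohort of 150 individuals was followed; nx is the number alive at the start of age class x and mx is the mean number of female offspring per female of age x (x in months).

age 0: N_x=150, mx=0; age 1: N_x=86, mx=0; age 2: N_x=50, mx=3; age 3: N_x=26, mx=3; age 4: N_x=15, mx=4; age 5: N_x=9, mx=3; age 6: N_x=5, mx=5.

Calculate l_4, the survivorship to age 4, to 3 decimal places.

0.100

l_4 = n_4/n_0 = 15/150 = 0.1 → 0.100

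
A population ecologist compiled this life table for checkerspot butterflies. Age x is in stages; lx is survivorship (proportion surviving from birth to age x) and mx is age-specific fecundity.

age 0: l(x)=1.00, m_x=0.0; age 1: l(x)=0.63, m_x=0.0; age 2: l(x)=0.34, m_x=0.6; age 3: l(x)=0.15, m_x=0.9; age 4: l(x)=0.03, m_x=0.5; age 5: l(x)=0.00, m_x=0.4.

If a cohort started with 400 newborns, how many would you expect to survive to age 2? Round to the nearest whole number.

136

Expected survivors = N0 · l_2 = 400 × 0.34 = 136 → 136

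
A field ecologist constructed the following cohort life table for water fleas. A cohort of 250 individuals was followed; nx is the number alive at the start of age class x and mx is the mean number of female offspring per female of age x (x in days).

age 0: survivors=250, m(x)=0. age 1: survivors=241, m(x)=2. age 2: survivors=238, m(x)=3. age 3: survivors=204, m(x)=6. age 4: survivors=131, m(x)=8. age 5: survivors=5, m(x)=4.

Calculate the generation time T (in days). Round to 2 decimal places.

lx = nx/n0 = nx/250: 1, 0.964, 0.952, 0.816, 0.524, 0.02
lx·mx: 0, 1.928, 2.856, 4.896, 4.192, 0.08 → R0 = 13.952
x·lx·mx: 0, 1.928, 5.712, 14.688, 16.768, 0.4 → Σ = 39.496
T = 39.496 / 13.952 = 2.830849… → 2.83

2.83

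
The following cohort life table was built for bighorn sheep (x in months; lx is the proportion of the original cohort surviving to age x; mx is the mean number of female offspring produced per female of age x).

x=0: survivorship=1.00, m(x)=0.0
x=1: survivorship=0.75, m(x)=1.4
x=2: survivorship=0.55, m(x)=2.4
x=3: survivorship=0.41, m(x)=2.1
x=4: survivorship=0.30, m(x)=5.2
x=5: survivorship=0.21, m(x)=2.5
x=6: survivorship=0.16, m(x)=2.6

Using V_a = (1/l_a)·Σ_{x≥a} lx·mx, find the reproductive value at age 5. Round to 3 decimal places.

lx·mx for x ≥ 5: 0.525, 0.416 → sum = 0.941
V_5 = 0.941 / l_5 = 0.941 / 0.21 = 4.480952… → 4.481

4.481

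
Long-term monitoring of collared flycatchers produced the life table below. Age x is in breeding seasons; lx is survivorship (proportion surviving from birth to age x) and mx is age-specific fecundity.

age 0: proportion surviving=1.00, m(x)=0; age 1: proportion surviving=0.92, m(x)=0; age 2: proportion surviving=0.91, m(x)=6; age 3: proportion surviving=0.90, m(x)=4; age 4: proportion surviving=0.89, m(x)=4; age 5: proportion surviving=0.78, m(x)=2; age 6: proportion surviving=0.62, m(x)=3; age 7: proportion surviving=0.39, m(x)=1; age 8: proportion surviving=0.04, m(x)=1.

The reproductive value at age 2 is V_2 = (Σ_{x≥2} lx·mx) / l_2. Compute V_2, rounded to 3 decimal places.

18.099

lx·mx for x ≥ 2: 5.46, 3.6, 3.56, 1.56, 1.86, 0.39, 0.04 → sum = 16.47
V_2 = 16.47 / l_2 = 16.47 / 0.91 = 18.098901… → 18.099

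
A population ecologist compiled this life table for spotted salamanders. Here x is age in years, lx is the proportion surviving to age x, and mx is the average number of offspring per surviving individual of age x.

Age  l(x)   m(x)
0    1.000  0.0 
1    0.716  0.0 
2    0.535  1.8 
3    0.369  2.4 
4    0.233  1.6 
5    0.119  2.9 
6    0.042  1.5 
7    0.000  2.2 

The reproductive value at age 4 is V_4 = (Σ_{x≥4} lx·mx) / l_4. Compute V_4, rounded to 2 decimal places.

lx·mx for x ≥ 4: 0.3728, 0.3451, 0.063, 0 → sum = 0.7809
V_4 = 0.7809 / l_4 = 0.7809 / 0.233 = 3.351502… → 3.35

3.35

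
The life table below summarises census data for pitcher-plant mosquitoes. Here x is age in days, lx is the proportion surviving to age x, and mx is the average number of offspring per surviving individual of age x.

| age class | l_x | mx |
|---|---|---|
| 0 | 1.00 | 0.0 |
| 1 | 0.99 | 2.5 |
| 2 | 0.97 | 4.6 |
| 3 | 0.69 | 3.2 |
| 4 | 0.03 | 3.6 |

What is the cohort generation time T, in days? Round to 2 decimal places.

1.99

lx·mx: 0, 2.475, 4.462, 2.208, 0.108 → R0 = 9.253
x·lx·mx: 0, 2.475, 8.924, 6.624, 0.432 → Σ = 18.455
T = 18.455 / 9.253 = 1.994488… → 1.99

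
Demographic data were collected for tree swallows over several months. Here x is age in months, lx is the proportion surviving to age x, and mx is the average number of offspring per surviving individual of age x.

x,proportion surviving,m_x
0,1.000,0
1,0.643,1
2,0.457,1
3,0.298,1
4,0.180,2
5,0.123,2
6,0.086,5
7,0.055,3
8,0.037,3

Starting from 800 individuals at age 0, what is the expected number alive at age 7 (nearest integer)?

Expected survivors = N0 · l_7 = 800 × 0.055 = 44 → 44

44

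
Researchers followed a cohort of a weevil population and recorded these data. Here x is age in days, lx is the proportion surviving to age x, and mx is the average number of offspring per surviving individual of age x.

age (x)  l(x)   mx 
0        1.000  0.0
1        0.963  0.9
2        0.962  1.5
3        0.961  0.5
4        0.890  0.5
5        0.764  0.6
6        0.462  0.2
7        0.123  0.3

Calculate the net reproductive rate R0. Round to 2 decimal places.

3.82

lx·mx by age: 0, 0.8667, 1.443, 0.4805, 0.445, 0.4584, 0.0924, 0.0369
R0 = Σ lx·mx = 3.8229 → 3.82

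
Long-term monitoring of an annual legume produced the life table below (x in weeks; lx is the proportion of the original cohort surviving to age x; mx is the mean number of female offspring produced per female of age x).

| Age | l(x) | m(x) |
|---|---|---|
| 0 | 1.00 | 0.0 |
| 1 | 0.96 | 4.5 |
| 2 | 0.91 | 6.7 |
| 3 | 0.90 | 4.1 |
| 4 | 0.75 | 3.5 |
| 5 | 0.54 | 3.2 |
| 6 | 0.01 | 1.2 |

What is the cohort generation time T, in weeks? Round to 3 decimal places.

2.533

lx·mx: 0, 4.32, 6.097, 3.69, 2.625, 1.728, 0.012 → R0 = 18.472
x·lx·mx: 0, 4.32, 12.194, 11.07, 10.5, 8.64, 0.072 → Σ = 46.796
T = 46.796 / 18.472 = 2.533348… → 2.533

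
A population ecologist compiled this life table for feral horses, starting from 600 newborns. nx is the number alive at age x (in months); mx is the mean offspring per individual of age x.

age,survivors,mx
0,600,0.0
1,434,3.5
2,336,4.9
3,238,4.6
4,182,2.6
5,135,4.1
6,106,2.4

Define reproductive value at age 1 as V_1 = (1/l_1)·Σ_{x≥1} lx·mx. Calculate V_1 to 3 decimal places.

lx = nx/n0 = nx/600: 1, 0.72333…, 0.56, 0.39667…, 0.30333…, 0.225, 0.17667…
lx·mx for x ≥ 1: 2.531667…, 2.744, 1.824667…, 0.788667…, 0.9225, 0.424… → sum = 9.2355…
V_1 = 9.2355… / l_1 = 9.2355… / 0.723333… = 12.767972… → 12.768

12.768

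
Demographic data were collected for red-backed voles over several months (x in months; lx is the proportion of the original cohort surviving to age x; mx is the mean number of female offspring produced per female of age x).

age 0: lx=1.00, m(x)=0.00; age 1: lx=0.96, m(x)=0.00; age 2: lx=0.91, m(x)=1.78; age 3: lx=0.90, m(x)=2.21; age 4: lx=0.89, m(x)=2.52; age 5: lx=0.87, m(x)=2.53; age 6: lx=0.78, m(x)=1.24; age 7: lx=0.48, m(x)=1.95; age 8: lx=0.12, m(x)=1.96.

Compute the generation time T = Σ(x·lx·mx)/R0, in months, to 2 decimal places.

lx·mx: 0, 0, 1.6198, 1.989, 2.2428, 2.2011, 0.9672, 0.936, 0.2352 → R0 = 10.1911
x·lx·mx: 0, 0, 3.2396, 5.967, 8.9712, 11.0055, 5.8032, 6.552, 1.8816 → Σ = 43.4201
T = 43.4201 / 10.1911 = 4.26059… → 4.26

4.26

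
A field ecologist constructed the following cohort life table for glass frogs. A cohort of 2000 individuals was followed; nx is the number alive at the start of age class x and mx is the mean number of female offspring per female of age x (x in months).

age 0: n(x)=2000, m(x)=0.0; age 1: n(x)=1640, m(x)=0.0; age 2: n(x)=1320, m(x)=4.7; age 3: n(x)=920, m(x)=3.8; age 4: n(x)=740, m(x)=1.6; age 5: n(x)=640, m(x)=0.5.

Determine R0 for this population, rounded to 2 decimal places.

5.60

lx = nx/n0 = nx/2000: 1, 0.82, 0.66, 0.46, 0.37, 0.32
lx·mx by age: 0, 0, 3.102, 1.748, 0.592, 0.16
R0 = Σ lx·mx = 5.602 → 5.60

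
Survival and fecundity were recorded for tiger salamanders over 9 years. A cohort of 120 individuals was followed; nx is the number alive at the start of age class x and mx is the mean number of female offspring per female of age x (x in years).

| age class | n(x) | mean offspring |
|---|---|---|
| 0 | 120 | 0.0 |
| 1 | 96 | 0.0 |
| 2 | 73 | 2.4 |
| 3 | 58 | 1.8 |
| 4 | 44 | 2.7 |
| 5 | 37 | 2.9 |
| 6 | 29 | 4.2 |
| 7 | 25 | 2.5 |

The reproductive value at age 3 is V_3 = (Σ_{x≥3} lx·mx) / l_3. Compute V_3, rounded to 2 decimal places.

8.88

lx = nx/n0 = nx/120: 1, 0.8, 0.60833…, 0.48333…, 0.36667…, 0.30833…, 0.24167…, 0.20833…
lx·mx for x ≥ 3: 0.87…, 0.99…, 0.894167…, 1.015…, 0.520833… → sum = 4.29…
V_3 = 4.29… / l_3 = 4.29… / 0.483333… = 8.875862… → 8.88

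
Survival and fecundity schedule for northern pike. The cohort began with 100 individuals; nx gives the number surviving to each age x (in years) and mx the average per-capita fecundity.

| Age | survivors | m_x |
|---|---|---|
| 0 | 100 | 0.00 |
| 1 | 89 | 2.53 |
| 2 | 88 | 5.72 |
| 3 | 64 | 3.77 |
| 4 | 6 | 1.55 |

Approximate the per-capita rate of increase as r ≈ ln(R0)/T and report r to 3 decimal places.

1.121

lx = nx/n0 = nx/100: 1, 0.89, 0.88, 0.64, 0.06
R0 = Σ lx·mx = 0 + 2.2517 + 5.0336 + 2.4128 + 0.093 = 9.7911
Σ x·lx·mx = 19.9293; T = 19.9293/9.7911 = 2.03545…
r ≈ ln(R0)/T = ln(9.7911)/2.03545… = 1.12087… → 1.121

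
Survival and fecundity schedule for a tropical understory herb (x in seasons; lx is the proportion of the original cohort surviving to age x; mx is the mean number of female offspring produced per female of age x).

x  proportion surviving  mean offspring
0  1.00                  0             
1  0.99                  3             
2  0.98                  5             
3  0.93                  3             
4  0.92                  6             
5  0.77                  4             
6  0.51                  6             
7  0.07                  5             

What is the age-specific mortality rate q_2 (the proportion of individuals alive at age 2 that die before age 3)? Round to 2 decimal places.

0.05

q_2 = (l_2 − l_3) / l_2 = (0.98 − 0.93) / 0.98
     = 0.05 / 0.98 = 0.05102… → 0.05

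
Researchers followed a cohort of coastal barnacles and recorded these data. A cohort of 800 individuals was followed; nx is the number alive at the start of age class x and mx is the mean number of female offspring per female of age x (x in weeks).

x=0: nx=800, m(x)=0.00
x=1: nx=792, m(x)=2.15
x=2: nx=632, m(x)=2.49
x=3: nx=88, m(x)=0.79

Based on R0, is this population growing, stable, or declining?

lx = nx/n0 = nx/800: 1, 0.99, 0.79, 0.11
R0 = Σ lx·mx = 0 + 2.1285 + 1.9671 + 0.0869 = 4.1825
R0 > 1, so the population is growing.

growing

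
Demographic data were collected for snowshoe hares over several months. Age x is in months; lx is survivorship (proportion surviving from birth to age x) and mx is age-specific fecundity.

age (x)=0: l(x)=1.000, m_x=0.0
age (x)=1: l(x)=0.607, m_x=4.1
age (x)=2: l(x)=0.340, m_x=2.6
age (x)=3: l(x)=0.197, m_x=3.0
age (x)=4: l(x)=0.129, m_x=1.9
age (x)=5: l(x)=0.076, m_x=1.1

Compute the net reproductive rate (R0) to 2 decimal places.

lx·mx by age: 0, 2.4887, 0.884, 0.591, 0.2451, 0.0836
R0 = Σ lx·mx = 4.2924 → 4.29

4.29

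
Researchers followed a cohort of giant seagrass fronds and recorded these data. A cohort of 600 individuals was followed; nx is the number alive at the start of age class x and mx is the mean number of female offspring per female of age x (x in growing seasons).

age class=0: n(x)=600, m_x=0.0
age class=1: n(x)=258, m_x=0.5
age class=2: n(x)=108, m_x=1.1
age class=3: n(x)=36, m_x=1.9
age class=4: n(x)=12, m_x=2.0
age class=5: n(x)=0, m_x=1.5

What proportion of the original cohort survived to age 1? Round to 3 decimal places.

0.430

l_1 = n_1/n_0 = 258/600 = 0.43 → 0.430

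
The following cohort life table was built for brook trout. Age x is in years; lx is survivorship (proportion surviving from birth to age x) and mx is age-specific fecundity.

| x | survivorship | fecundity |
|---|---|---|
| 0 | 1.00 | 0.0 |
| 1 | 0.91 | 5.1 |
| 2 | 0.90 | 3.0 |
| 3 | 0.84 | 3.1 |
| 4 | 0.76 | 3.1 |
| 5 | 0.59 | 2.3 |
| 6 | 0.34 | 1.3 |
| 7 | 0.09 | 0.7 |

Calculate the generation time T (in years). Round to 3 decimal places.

lx·mx: 0, 4.641, 2.7, 2.604, 2.356, 1.357, 0.442, 0.063 → R0 = 14.163
x·lx·mx: 0, 4.641, 5.4, 7.812, 9.424, 6.785, 2.652, 0.441 → Σ = 37.155
T = 37.155 / 14.163 = 2.623385… → 2.623

2.623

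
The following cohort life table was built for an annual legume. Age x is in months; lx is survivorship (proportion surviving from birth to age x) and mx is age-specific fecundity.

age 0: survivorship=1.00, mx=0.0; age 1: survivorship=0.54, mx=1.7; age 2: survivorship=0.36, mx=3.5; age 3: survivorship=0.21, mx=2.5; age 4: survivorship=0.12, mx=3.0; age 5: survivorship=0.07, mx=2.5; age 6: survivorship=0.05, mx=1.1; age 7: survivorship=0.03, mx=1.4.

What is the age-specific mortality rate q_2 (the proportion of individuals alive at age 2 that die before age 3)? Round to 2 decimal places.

q_2 = (l_2 − l_3) / l_2 = (0.36 − 0.21) / 0.36
     = 0.15 / 0.36 = 0.416667… → 0.42

0.42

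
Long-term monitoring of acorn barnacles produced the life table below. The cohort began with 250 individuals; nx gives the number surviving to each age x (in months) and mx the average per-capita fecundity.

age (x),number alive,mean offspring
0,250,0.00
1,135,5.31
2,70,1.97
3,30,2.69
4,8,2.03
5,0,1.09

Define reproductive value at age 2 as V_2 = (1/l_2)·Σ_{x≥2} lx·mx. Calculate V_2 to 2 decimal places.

3.35

lx = nx/n0 = nx/250: 1, 0.54, 0.28, 0.12, 0.032, 0
lx·mx for x ≥ 2: 0.5516, 0.3228, 0.06496, 0 → sum = 0.93936
V_2 = 0.93936 / l_2 = 0.93936 / 0.28 = 3.354857… → 3.35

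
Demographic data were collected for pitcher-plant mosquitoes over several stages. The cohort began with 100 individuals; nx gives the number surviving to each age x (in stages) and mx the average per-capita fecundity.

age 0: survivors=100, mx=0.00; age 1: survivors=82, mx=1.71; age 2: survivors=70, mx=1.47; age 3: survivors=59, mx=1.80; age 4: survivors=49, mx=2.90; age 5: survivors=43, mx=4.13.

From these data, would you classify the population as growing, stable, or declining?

growing

lx = nx/n0 = nx/100: 1, 0.82, 0.7, 0.59, 0.49, 0.43
R0 = Σ lx·mx = 0 + 1.4022 + 1.029 + 1.062 + 1.421 + 1.7759 = 6.6901
R0 > 1, so the population is growing.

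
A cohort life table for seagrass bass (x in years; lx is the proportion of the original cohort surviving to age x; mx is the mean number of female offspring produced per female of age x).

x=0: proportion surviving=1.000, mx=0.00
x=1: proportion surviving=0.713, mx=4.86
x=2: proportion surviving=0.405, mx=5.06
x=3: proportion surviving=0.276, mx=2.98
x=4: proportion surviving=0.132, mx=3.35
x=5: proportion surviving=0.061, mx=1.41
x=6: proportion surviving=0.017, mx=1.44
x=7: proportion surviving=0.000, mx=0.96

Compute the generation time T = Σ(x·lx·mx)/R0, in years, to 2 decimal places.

1.80

lx·mx: 0, 3.46518, 2.0493, 0.82248, 0.4422, 0.08601, 0.02448, 0 → R0 = 6.88965
x·lx·mx: 0, 3.46518, 4.0986, 2.46744, 1.7688, 0.43005, 0.14688, 0 → Σ = 12.37695
T = 12.37695 / 6.88965 = 1.796456… → 1.80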